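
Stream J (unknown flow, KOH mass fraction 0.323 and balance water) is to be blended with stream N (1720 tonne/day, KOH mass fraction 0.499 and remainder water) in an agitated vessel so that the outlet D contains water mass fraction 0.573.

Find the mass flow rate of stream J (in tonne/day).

1191 tonne/day

Let J be the unknown flow. Total out = 1720 + J.
water balance: 861.72 + 0.677·J = 0.573·(1720 + J)
(0.677 − 0.573)·J = 0.573×1720 − 861.72 = 123.84
J = 123.84 / 0.104 = 1190.8 tonne/day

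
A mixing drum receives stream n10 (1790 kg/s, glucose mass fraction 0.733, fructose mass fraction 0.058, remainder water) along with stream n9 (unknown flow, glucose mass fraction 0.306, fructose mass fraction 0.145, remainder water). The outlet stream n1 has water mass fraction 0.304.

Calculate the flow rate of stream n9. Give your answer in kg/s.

Let n9 be the unknown flow. Total out = 1790 + n9.
water balance: 374.11 + 0.549·n9 = 0.304·(1790 + n9)
(0.549 − 0.304)·n9 = 0.304×1790 − 374.11 = 170.05
n9 = 170.05 / 0.245 = 694.08 kg/s

694.1 kg/s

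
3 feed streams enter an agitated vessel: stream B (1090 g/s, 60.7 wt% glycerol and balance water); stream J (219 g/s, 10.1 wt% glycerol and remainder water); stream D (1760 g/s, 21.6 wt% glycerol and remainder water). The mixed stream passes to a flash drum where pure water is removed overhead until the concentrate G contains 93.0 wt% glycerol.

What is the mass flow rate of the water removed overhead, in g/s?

1925 g/s

glycerol entering = 1090×0.607 + 219×0.101 + 1760×0.216 = 1063.9 g/s.
All glycerol reports to G, so G = 1063.9/0.930 = 1144 g/s.
Total feed = 3069 g/s; overhead = 3069 − 1144 = 1925 g/s.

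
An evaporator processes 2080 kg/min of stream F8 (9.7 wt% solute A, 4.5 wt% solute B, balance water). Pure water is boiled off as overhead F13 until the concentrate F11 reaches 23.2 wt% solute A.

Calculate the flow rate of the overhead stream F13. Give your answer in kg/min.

1210 kg/min

solute A is conserved: 2080×0.097 = 201.76 kg/min all reports to the concentrate.
Concentrate = 201.76/(target fraction) = 869.66 kg/min.
Overhead = 2080 − 869.66 = 1210.3 kg/min.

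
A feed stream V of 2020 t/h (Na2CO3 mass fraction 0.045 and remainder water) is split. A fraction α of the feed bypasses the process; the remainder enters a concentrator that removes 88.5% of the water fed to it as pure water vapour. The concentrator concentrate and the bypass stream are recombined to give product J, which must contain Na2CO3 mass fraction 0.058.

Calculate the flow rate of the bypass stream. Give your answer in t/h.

All 2020×0.045 = 90.9 t/h of Na2CO3 reaches J, so J = 90.9/0.058 = 1567.2 t/h and vapour = 452.76 t/h.
The evaporator receives (1−α)·2020 of feed at 0.955 water and removes 0.885 of that water:
0.885×0.955×(1−α)×2020 = 452.76
(1−α) = 452.76/1707.3 = 0.2652;  α = 0.7348.
Bypass flow = 0.7348×2020 = 1484.3 t/h.

1484 t/h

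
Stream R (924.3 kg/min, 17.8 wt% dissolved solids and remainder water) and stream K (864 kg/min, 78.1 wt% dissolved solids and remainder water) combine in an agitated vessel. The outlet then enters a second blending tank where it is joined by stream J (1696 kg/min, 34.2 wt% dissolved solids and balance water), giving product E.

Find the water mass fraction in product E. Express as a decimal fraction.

Overall, product flow = 3484.3 kg/min.
water in = 924.3×0.822 + 864×0.219 + 1696×0.658 = 2065 kg/min.
water fraction in E = 0.593.

0.593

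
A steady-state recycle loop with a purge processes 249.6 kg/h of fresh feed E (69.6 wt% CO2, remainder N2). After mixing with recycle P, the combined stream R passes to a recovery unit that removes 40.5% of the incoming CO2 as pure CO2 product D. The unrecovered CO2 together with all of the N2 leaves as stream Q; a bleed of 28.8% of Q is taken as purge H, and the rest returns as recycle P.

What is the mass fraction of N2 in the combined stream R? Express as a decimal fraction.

N2 enters only via E and leaves only via the purge: 249.6×0.304 = 0.288×(N2 in Q), and the recovery unit passes all N2, so N2 in R = N2 in Q = 263.47 kg/h.
CO2 in R: m_A = 249.6×0.696 + (1−0.288)·(1−0.405)·m_A, so m_A = 173.72/0.5764 = 301.41 kg/h.
R = 301.41 + 263.47 = 564.88 kg/h.
N2 fraction in R = 263.47/564.88 = 0.4664.

0.4664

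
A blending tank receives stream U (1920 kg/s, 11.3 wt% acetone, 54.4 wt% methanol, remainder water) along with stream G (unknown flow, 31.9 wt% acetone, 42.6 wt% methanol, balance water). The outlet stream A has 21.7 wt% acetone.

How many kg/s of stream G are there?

Let G be the unknown flow. Total out = 1920 + G.
acetone balance: 216.96 + 0.319·G = 0.217·(1920 + G)
(0.319 − 0.217)·G = 0.217×1920 − 216.96 = 199.68
G = 199.68 / 0.102 = 1957.6 kg/s

1958 kg/s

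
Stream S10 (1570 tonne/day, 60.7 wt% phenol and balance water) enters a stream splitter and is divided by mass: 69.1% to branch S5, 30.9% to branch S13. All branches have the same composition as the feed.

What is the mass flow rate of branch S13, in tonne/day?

485.1 tonne/day

Branch S13 flow = 0.309×1570 = 485.13 tonne/day.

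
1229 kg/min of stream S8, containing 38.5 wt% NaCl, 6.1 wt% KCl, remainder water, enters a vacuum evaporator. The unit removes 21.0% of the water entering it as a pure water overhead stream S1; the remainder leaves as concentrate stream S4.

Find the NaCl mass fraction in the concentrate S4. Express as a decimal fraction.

NaCl is not removed: 1229×0.385 = 473.17 kg/min of NaCl enters S4.
water entering = 1229×0.554 = 680.87 kg/min; overhead removed = 0.210×680.87 = 142.98 kg/min.
Concentrate = 1229 − 142.98 = 1086 kg/min.
Mass fraction = 473.17/1086 = 0.4357.

0.4357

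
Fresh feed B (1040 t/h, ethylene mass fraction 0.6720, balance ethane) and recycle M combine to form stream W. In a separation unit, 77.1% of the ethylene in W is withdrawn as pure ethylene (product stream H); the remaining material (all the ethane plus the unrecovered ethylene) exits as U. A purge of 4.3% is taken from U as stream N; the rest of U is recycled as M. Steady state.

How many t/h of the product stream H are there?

ethylene in W: m_A = 1040×0.672 + (1−0.043)·(1−0.771)·m_A, so m_A = 698.88/0.7808 = 895.03 t/h.
Product H = 0.771×895.03 = 690.07 t/h.

690.1 t/h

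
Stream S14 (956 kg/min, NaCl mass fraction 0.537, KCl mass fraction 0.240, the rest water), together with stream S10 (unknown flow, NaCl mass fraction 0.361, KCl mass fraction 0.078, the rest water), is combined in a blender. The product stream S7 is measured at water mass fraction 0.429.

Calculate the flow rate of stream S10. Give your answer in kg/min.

Let S10 be the unknown flow. Total out = 956 + S10.
water balance: 213.19 + 0.561·S10 = 0.429·(956 + S10)
(0.561 − 0.429)·S10 = 0.429×956 − 213.19 = 196.94
S10 = 196.94 / 0.132 = 1491.9 kg/min

1492 kg/min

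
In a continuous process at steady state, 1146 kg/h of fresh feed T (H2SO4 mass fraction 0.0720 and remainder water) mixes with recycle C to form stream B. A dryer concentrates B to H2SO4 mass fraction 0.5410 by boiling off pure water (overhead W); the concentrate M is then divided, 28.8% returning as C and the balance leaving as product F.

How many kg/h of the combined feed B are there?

1208 kg/h

Overall H2SO4 balance (none leaves overhead): H2SO4 in fresh feed = H2SO4 in product, i.e. 1146×0.072 = (1−0.288)·M·0.541.
M = 82.512/(0.541×0.712) = 214.21 kg/h.
Recycle C = 0.288×214.21 = 61.692 kg/h.
Combined feed B = 1146 + 61.692 = 1207.7 kg/h.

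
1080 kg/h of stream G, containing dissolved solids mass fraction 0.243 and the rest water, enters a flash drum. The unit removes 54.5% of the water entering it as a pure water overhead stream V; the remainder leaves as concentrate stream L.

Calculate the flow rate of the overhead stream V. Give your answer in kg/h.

445.6 kg/h

water entering = 1080×0.757 = 817.56 kg/h; overhead removed = 0.545×817.56 = 445.57 kg/h.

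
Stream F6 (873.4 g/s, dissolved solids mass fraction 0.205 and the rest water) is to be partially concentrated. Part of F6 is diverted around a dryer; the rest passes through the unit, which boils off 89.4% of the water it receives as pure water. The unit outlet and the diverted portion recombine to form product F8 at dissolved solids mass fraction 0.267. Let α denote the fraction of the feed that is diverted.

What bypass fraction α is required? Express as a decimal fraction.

All 873.4×0.205 = 179.05 g/s of dissolved solids reaches F8, so F8 = 179.05/0.267 = 670.59 g/s and vapour = 202.81 g/s.
The evaporator receives (1−α)·873.4 of feed at 0.795 water and removes 0.894 of that water:
0.894×0.795×(1−α)×873.4 = 202.81
(1−α) = 202.81/620.75 = 0.3267;  α = 0.6733.

0.673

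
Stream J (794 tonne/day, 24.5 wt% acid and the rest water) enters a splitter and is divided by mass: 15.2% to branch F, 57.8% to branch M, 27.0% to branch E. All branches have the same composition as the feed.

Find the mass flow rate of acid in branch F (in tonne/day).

29.57 tonne/day

Branch F total = 0.152×794 = 120.69 tonne/day.
acid in F = 0.245×120.69 = 29.569 tonne/day.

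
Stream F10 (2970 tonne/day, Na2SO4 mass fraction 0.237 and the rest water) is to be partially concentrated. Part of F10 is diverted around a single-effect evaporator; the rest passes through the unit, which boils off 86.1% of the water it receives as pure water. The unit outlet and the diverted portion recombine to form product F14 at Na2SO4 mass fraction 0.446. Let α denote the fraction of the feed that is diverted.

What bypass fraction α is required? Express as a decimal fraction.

All 2970×0.237 = 703.89 tonne/day of Na2SO4 reaches F14, so F14 = 703.89/0.446 = 1578.2 tonne/day and vapour = 1391.8 tonne/day.
The evaporator receives (1−α)·2970 of feed at 0.763 water and removes 0.861 of that water:
0.861×0.763×(1−α)×2970 = 1391.8
(1−α) = 1391.8/1951.1 = 0.7133;  α = 0.2867.

0.287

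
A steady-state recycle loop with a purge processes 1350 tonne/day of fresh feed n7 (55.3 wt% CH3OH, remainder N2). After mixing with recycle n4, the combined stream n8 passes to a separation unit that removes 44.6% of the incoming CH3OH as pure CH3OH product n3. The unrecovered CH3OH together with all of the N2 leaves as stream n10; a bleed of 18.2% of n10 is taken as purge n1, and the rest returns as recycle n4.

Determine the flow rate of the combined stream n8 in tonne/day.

4681 tonne/day

N2 enters only via n7 and leaves only via the purge: 1350×0.447 = 0.182×(N2 in n10), and the separation unit passes all N2, so N2 in n8 = N2 in n10 = 3315.7 tonne/day.
CH3OH in n8: m_A = 1350×0.553 + (1−0.182)·(1−0.446)·m_A, so m_A = 746.55/0.5468 = 1365.2 tonne/day.
n8 = 1365.2 + 3315.7 = 4680.9 tonne/day.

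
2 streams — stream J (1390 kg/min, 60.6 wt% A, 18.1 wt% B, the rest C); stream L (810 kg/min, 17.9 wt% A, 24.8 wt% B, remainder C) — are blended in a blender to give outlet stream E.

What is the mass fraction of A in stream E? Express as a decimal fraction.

0.4488

Total flow out = 1390 + 810 = 2200 kg/min.
A in = 1390×0.606 + 810×0.179 = 987.33 kg/min.
A mass fraction in E = 987.33/2200 = 0.4488.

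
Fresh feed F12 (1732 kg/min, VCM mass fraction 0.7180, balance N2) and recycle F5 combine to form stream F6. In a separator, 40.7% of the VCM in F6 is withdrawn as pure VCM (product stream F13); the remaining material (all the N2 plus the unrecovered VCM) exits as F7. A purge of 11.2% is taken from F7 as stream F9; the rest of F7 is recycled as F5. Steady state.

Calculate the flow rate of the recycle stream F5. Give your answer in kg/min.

N2 enters only via F12 and leaves only via the purge: 1732×0.282 = 0.112×(N2 in F7), and the separator passes all N2, so N2 in F6 = N2 in F7 = 4360.9 kg/min.
VCM in F6: m_A = 1732×0.718 + (1−0.112)·(1−0.407)·m_A, so m_A = 1243.6/0.4734 = 2626.8 kg/min.
F7 = (1−0.407)×2626.8 + 4360.9 = 5918.6 kg/min.
Recycle F5 = (1−0.112)×5918.6 = 5255.7 kg/min.

5256 kg/min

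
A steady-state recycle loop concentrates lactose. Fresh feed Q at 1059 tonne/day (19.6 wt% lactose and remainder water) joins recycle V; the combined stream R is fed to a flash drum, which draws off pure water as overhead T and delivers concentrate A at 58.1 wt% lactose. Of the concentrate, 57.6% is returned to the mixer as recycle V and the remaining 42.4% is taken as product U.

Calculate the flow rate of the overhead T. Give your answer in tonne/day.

701.7 tonne/day

Overall lactose balance (none leaves overhead): lactose in fresh feed = lactose in product, i.e. 1059×0.196 = (1−0.576)·A·0.581.
A = 207.56/(0.581×0.424) = 842.58 tonne/day.
Recycle V = 0.576×842.58 = 485.32 tonne/day.
Combined feed R = 1059 + 485.32 = 1544.3 tonne/day.
Overhead T = R − A = 1544.3 − 842.58 = 701.75 tonne/day.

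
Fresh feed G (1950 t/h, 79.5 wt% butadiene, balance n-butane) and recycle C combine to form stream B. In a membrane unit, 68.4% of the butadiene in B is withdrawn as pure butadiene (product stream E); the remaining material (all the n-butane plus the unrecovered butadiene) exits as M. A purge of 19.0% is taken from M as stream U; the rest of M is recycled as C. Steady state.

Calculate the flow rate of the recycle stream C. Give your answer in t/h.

n-butane enters only via G and leaves only via the purge: 1950×0.205 = 0.190×(n-butane in M), and the membrane unit passes all n-butane, so n-butane in B = n-butane in M = 2103.9 t/h.
butadiene in B: m_A = 1950×0.795 + (1−0.190)·(1−0.684)·m_A, so m_A = 1550.2/0.7440 = 2083.6 t/h.
M = (1−0.684)×2083.6 + 2103.9 = 2762.4 t/h.
Recycle C = (1−0.190)×2762.4 = 2237.5 t/h.

2238 t/h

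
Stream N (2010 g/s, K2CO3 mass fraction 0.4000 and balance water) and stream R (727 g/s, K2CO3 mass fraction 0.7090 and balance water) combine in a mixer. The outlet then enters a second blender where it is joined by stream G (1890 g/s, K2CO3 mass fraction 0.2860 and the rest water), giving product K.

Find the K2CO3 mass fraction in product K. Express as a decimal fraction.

0.4020

Overall, product flow = 4627 g/s.
K2CO3 in = 2010×0.400 + 727×0.709 + 1890×0.286 = 1860 g/s.
K2CO3 fraction in K = 0.4020.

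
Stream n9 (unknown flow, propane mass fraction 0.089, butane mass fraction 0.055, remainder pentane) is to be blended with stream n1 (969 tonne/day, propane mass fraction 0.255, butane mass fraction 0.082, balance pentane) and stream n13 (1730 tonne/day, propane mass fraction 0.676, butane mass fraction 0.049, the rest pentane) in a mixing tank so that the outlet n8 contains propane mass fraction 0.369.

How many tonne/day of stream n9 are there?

1502 tonne/day

Let n9 be the unknown flow. Total out = 2699 + n9.
propane balance: 1416.6 + 0.089·n9 = 0.369·(2699 + n9)
(0.089 − 0.369)·n9 = 0.369×2699 − 1416.6 = -420.64
n9 = -420.64 / -0.280 = 1502.3 tonne/day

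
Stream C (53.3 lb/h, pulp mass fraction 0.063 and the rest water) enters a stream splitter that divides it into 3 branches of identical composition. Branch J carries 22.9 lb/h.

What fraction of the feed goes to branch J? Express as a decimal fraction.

Fraction to J = 22.9/53.3 = 0.4296.

0.430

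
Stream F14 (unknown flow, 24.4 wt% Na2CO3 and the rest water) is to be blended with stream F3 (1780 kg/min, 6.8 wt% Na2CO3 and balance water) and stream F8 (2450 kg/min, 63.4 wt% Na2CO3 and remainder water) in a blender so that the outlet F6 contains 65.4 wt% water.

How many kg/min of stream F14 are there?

Let F14 be the unknown flow. Total out = 4230 + F14.
water balance: 2555.7 + 0.756·F14 = 0.654·(4230 + F14)
(0.756 − 0.654)·F14 = 0.654×4230 − 2555.7 = 210.76
F14 = 210.76 / 0.102 = 2066.3 kg/min

2066 kg/min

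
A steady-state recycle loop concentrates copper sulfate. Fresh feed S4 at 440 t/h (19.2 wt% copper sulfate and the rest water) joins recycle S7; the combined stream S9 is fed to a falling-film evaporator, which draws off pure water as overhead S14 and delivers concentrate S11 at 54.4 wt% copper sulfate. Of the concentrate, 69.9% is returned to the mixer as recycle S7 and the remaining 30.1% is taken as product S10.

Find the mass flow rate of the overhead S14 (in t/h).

284.7 t/h

Overall copper sulfate balance (none leaves overhead): copper sulfate in fresh feed = copper sulfate in product, i.e. 440×0.192 = (1−0.699)·S11·0.544.
S11 = 84.48/(0.544×0.301) = 515.93 t/h.
Recycle S7 = 0.699×515.93 = 360.63 t/h.
Combined feed S9 = 440 + 360.63 = 800.63 t/h.
Overhead S14 = S9 − S11 = 800.63 − 515.93 = 284.71 t/h.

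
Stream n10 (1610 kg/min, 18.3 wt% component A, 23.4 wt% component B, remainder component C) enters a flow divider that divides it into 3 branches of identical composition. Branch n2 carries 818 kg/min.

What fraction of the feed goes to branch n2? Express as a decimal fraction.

Fraction to n2 = 818/1610 = 0.5081.

0.508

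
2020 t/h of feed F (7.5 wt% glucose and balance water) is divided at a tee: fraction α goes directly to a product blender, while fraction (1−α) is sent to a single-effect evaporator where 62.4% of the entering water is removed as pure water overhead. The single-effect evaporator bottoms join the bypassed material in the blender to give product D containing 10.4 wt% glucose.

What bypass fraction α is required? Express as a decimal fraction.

0.517

All 2020×0.075 = 151.5 t/h of glucose reaches D, so D = 151.5/0.104 = 1456.7 t/h and vapour = 563.27 t/h.
The evaporator receives (1−α)·2020 of feed at 0.925 water and removes 0.624 of that water:
0.624×0.925×(1−α)×2020 = 563.27
(1−α) = 563.27/1165.9 = 0.4831;  α = 0.5169.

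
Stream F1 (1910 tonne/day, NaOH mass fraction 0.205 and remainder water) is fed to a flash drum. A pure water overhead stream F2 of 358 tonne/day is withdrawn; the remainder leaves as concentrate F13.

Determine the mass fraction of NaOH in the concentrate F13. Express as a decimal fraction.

0.252

NaOH is not removed: 1910×0.205 = 391.55 tonne/day of NaOH enters F13.
Concentrate = 1910 − 358 = 1552 tonne/day.
Mass fraction = 391.55/1552 = 0.252.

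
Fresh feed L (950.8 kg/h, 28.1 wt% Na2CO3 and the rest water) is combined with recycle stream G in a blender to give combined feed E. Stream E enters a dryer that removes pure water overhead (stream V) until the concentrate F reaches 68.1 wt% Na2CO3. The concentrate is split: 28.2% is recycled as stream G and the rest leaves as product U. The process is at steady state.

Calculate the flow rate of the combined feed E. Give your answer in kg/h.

Overall Na2CO3 balance (none leaves overhead): Na2CO3 in fresh feed = Na2CO3 in product, i.e. 950.8×0.281 = (1−0.282)·F·0.681.
F = 267.17/(0.681×0.718) = 546.42 kg/h.
Recycle G = 0.282×546.42 = 154.09 kg/h.
Combined feed E = 950.8 + 154.09 = 1104.9 kg/h.

1105 kg/h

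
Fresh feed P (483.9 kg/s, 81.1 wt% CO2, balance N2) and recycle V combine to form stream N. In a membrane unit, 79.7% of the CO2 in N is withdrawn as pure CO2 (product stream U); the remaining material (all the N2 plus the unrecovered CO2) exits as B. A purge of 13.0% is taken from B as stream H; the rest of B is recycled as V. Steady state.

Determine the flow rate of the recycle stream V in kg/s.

696.2 kg/s

N2 enters only via P and leaves only via the purge: 483.9×0.189 = 0.130×(N2 in B), and the membrane unit passes all N2, so N2 in N = N2 in B = 703.52 kg/s.
CO2 in N: m_A = 483.9×0.811 + (1−0.130)·(1−0.797)·m_A, so m_A = 392.44/0.8234 = 476.62 kg/s.
B = (1−0.797)×476.62 + 703.52 = 800.27 kg/s.
Recycle V = (1−0.130)×800.27 = 696.23 kg/s.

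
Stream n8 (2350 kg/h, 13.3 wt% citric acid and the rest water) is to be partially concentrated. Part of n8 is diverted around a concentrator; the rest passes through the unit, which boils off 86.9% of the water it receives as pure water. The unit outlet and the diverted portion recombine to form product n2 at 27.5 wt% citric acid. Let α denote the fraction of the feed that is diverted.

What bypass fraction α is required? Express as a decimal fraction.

All 2350×0.133 = 312.55 kg/h of citric acid reaches n2, so n2 = 312.55/0.275 = 1136.5 kg/h and vapour = 1213.5 kg/h.
The evaporator receives (1−α)·2350 of feed at 0.867 water and removes 0.869 of that water:
0.869×0.867×(1−α)×2350 = 1213.5
(1−α) = 1213.5/1770.5 = 0.6854;  α = 0.3146.

0.315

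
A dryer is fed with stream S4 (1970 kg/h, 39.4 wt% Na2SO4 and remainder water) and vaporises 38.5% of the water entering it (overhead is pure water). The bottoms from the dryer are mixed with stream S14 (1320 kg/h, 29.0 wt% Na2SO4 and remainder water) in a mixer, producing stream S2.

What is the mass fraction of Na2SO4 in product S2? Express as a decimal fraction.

0.409

Vapour removed = 0.385×0.606×1970 = 459.62 kg/h; concentrate = 1510.4 kg/h.
Na2SO4 reaching the mixer = 776.18 (from concentrate) + 1320×0.290 = 1159 kg/h.
Product flow = 1510.4 + 1320 = 2830.4 kg/h; Na2SO4 fraction = 0.409.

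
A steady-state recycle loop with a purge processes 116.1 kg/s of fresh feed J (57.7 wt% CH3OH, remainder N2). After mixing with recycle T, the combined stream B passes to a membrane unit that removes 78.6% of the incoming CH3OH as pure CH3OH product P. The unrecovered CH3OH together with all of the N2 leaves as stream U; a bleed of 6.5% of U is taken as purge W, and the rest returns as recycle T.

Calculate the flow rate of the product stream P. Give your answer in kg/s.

65.82 kg/s

CH3OH in B: m_A = 116.1×0.577 + (1−0.065)·(1−0.786)·m_A, so m_A = 66.99/0.7999 = 83.747 kg/s.
Product P = 0.786×83.747 = 65.825 kg/s.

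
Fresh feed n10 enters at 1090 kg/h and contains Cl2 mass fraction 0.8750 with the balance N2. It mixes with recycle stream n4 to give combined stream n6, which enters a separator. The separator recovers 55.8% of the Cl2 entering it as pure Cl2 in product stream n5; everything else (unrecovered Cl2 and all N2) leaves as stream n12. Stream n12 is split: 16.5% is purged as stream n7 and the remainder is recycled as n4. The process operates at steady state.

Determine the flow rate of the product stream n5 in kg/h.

843.5 kg/h

Cl2 in n6: m_A = 1090×0.875 + (1−0.165)·(1−0.558)·m_A, so m_A = 953.75/0.6309 = 1511.7 kg/h.
Product n5 = 0.558×1511.7 = 843.5 kg/h.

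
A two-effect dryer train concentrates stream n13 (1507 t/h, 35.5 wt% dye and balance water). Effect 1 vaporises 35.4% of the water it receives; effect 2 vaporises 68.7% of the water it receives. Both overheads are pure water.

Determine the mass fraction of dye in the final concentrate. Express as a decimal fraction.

0.731

water in feed = 1507×0.645 = 972.01 t/h.
After stage 1: water left = (1−0.354)×972.01 = 627.92; stream total = 1162.9 t/h.
After stage 2: water left = (1−0.687)×627.92 = 196.54; final concentrate = 731.52 t/h.
dye fraction = 534.99/731.52 = 0.731.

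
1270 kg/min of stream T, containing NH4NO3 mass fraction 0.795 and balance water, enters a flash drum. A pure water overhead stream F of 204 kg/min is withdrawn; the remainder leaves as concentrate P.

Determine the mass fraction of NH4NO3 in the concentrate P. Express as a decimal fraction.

NH4NO3 is not removed: 1270×0.795 = 1009.7 kg/min of NH4NO3 enters P.
Concentrate = 1270 − 204 = 1066 kg/min.
Mass fraction = 1009.7/1066 = 0.947.

0.947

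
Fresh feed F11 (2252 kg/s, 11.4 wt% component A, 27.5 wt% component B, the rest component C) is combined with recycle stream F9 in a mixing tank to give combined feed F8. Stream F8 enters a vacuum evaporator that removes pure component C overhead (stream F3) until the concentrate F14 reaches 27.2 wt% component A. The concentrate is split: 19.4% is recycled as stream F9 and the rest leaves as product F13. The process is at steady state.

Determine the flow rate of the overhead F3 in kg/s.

Overall component A balance (none leaves overhead): component A in fresh feed = component A in product, i.e. 2252×0.114 = (1−0.194)·F14·0.272.
F14 = 256.73/(0.272×0.806) = 1171 kg/s.
Recycle F9 = 0.194×1171 = 227.18 kg/s.
Combined feed F8 = 2252 + 227.18 = 2479.2 kg/s.
Overhead F3 = F8 − F14 = 2479.2 − 1171 = 1308.1 kg/s.

1308 kg/s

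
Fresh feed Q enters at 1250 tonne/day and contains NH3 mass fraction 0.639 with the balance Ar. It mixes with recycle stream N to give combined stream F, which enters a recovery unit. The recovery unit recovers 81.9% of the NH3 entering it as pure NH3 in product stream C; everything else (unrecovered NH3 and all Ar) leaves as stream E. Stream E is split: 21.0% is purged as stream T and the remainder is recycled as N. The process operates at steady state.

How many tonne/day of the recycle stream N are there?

1831 tonne/day

Ar enters only via Q and leaves only via the purge: 1250×0.361 = 0.210×(Ar in E), and the recovery unit passes all Ar, so Ar in F = Ar in E = 2148.8 tonne/day.
NH3 in F: m_A = 1250×0.639 + (1−0.210)·(1−0.819)·m_A, so m_A = 798.75/0.8570 = 932.02 tonne/day.
E = (1−0.819)×932.02 + 2148.8 = 2317.5 tonne/day.
Recycle N = (1−0.210)×2317.5 = 1830.8 tonne/day.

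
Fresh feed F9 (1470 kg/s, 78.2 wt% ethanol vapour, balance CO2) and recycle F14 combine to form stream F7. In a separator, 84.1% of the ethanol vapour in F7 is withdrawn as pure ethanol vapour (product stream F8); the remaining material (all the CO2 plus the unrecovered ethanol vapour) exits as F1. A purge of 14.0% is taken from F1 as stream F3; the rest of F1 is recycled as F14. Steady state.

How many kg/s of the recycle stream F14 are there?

CO2 enters only via F9 and leaves only via the purge: 1470×0.218 = 0.140×(CO2 in F1), and the separator passes all CO2, so CO2 in F7 = CO2 in F1 = 2289 kg/s.
ethanol vapour in F7: m_A = 1470×0.782 + (1−0.140)·(1−0.841)·m_A, so m_A = 1149.5/0.8633 = 1331.6 kg/s.
F1 = (1−0.841)×1331.6 + 2289 = 2500.7 kg/s.
Recycle F14 = (1−0.140)×2500.7 = 2150.6 kg/s.

2151 kg/s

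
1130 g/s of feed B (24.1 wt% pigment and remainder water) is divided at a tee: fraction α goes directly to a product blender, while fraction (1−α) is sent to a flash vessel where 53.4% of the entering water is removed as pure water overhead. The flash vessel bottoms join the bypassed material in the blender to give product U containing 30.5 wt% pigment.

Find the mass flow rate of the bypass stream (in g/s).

All 1130×0.241 = 272.33 g/s of pigment reaches U, so U = 272.33/0.305 = 892.89 g/s and vapour = 237.11 g/s.
The evaporator receives (1−α)·1130 of feed at 0.759 water and removes 0.534 of that water:
0.534×0.759×(1−α)×1130 = 237.11
(1−α) = 237.11/458 = 0.5177;  α = 0.4823.
Bypass flow = 0.4823×1130 = 544.97 g/s.

545 g/s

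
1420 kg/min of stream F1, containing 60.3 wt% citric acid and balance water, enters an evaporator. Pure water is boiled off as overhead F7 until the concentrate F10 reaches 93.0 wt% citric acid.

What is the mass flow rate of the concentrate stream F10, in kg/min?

920.7 kg/min

citric acid is conserved: 1420×0.603 = 856.26 kg/min all reports to the concentrate.
Concentrate = 856.26/(target fraction) = 920.71 kg/min.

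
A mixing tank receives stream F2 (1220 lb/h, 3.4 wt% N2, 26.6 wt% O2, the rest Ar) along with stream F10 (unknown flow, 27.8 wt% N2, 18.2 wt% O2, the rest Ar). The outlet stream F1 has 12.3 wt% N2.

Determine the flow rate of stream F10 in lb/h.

Let F10 be the unknown flow. Total out = 1220 + F10.
N2 balance: 41.48 + 0.278·F10 = 0.123·(1220 + F10)
(0.278 − 0.123)·F10 = 0.123×1220 − 41.48 = 108.58
F10 = 108.58 / 0.155 = 700.52 lb/h

700.5 lb/h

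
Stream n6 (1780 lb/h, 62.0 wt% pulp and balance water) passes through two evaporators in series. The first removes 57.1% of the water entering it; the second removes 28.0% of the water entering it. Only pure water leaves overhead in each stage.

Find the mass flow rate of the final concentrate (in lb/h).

water in feed = 1780×0.380 = 676.4 lb/h.
After stage 1: water left = (1−0.571)×676.4 = 290.18; stream total = 1393.8 lb/h.
After stage 2: water left = (1−0.280)×290.18 = 208.93; final concentrate = 1312.5 lb/h.

1313 lb/h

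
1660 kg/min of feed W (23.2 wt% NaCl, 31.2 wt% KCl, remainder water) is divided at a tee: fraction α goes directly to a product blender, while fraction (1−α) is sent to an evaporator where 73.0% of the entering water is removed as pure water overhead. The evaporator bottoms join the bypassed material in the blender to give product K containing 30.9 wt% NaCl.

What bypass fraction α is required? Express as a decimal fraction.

All 1660×0.232 = 385.12 kg/min of NaCl reaches K, so K = 385.12/0.309 = 1246.3 kg/min and vapour = 413.66 kg/min.
The evaporator receives (1−α)·1660 of feed at 0.456 water and removes 0.730 of that water:
0.730×0.456×(1−α)×1660 = 413.66
(1−α) = 413.66/552.58 = 0.7486;  α = 0.2514.

0.251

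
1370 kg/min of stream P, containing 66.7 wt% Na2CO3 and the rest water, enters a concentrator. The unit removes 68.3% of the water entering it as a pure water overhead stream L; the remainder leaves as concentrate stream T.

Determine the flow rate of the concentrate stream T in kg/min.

water entering = 1370×0.333 = 456.21 kg/min; overhead removed = 0.683×456.21 = 311.59 kg/min.
Concentrate = 1370 − 311.59 = 1058.4 kg/min.

1058 kg/min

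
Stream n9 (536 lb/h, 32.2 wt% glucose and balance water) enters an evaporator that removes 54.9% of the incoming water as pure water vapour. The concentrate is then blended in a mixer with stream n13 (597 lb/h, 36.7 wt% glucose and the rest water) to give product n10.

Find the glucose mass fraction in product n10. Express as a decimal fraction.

0.420

Vapour removed = 0.549×0.678×536 = 199.51 lb/h; concentrate = 336.49 lb/h.
glucose reaching the mixer = 172.59 (from concentrate) + 597×0.367 = 391.69 lb/h.
Product flow = 336.49 + 597 = 933.49 lb/h; glucose fraction = 0.420.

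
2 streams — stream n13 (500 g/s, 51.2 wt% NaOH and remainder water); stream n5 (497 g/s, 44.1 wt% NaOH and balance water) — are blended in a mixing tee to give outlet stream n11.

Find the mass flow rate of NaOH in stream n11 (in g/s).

NaOH out = NaOH in = 500×0.512 + 497×0.441 = 475.18 g/s.

475.2 g/s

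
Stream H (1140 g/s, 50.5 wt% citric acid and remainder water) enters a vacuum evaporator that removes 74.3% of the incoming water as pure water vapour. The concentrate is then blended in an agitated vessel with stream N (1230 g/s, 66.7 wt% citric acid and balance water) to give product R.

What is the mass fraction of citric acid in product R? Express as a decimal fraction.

Vapour removed = 0.743×0.495×1140 = 419.27 g/s; concentrate = 720.73 g/s.
citric acid reaching the mixer = 575.7 (from concentrate) + 1230×0.667 = 1396.1 g/s.
Product flow = 720.73 + 1230 = 1950.7 g/s; citric acid fraction = 0.716.

0.716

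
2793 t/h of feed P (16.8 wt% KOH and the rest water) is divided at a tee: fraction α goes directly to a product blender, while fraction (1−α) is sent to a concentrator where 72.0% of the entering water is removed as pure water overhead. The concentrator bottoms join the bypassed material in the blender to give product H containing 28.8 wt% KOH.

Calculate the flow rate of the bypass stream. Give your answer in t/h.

All 2793×0.168 = 469.22 t/h of KOH reaches H, so H = 469.22/0.288 = 1629.3 t/h and vapour = 1163.7 t/h.
The evaporator receives (1−α)·2793 of feed at 0.832 water and removes 0.720 of that water:
0.720×0.832×(1−α)×2793 = 1163.7
(1−α) = 1163.7/1673.1 = 0.6956;  α = 0.3044.
Bypass flow = 0.3044×2793 = 850.31 t/h.

850.3 t/h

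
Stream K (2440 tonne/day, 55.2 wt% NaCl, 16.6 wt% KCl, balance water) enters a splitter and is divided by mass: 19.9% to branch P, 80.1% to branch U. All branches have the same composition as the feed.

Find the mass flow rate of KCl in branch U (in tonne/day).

324.4 tonne/day

Branch U total = 0.801×2440 = 1954.4 tonne/day.
KCl in U = 0.166×1954.4 = 324.44 tonne/day.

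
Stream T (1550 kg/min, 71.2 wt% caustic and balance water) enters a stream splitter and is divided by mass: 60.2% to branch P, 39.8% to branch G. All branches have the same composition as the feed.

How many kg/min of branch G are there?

Branch G flow = 0.398×1550 = 616.9 kg/min.

616.9 kg/min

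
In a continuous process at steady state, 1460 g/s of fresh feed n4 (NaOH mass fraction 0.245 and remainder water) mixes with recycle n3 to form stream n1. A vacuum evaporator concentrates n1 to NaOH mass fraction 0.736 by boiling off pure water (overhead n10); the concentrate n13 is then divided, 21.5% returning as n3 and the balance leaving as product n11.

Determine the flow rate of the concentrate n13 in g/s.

619.1 g/s

Overall NaOH balance (none leaves overhead): NaOH in fresh feed = NaOH in product, i.e. 1460×0.245 = (1−0.215)·n13·0.736.
n13 = 357.7/(0.736×0.785) = 619.12 g/s.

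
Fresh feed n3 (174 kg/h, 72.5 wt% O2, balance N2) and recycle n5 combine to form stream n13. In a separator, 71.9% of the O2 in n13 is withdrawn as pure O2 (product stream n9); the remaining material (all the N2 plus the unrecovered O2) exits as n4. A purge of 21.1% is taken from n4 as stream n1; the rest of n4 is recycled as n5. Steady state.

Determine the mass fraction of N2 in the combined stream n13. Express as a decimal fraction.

0.583

N2 enters only via n3 and leaves only via the purge: 174×0.275 = 0.211×(N2 in n4), and the separator passes all N2, so N2 in n13 = N2 in n4 = 226.78 kg/h.
O2 in n13: m_A = 174×0.725 + (1−0.211)·(1−0.719)·m_A, so m_A = 126.15/0.7783 = 162.09 kg/h.
n13 = 162.09 + 226.78 = 388.86 kg/h.
N2 fraction in n13 = 226.78/388.86 = 0.583.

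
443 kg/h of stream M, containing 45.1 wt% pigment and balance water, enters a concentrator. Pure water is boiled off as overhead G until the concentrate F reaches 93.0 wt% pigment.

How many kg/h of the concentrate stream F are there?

214.8 kg/h

pigment is conserved: 443×0.451 = 199.79 kg/h all reports to the concentrate.
Concentrate = 199.79/(target fraction) = 214.83 kg/h.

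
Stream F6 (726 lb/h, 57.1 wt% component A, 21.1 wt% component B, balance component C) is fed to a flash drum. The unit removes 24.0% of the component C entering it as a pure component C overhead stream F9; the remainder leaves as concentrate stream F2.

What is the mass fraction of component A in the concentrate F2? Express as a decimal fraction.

0.603

component A is not removed: 726×0.571 = 414.55 lb/h of component A enters F2.
component C entering = 726×0.218 = 158.27 lb/h; overhead removed = 0.240×158.27 = 37.984 lb/h.
Concentrate = 726 − 37.984 = 688.02 lb/h.
Mass fraction = 414.55/688.02 = 0.603.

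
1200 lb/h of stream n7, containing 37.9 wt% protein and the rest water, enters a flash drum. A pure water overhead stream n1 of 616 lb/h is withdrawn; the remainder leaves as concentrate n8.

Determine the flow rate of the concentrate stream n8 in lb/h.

584 lb/h

Concentrate = 1200 − 616 = 584 lb/h.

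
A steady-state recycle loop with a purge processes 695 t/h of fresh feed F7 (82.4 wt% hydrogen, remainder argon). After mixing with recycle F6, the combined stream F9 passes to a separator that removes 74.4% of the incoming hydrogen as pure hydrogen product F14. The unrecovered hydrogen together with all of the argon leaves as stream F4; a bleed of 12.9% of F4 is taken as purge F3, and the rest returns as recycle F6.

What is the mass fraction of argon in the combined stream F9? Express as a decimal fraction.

0.563

argon enters only via F7 and leaves only via the purge: 695×0.176 = 0.129×(argon in F4), and the separator passes all argon, so argon in F9 = argon in F4 = 948.22 t/h.
hydrogen in F9: m_A = 695×0.824 + (1−0.129)·(1−0.744)·m_A, so m_A = 572.68/0.7770 = 737.02 t/h.
F9 = 737.02 + 948.22 = 1685.2 t/h.
argon fraction in F9 = 948.22/1685.2 = 0.563.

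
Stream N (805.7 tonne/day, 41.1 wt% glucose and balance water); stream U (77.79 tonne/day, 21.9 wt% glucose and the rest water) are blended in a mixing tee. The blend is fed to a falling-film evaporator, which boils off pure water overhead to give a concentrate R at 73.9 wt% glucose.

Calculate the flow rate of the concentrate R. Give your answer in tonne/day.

glucose entering = 805.7×0.411 + 77.79×0.219 = 348.18 tonne/day.
All glucose reports to R, so R = 348.18/0.739 = 471.15 tonne/day.

471.1 tonne/day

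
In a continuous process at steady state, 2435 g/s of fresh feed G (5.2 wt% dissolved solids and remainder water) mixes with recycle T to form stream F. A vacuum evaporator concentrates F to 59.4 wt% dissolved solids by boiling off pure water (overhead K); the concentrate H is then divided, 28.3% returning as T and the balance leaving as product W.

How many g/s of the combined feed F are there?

2519 g/s

Overall dissolved solids balance (none leaves overhead): dissolved solids in fresh feed = dissolved solids in product, i.e. 2435×0.052 = (1−0.283)·H·0.594.
H = 126.62/(0.594×0.717) = 297.3 g/s.
Recycle T = 0.283×297.3 = 84.136 g/s.
Combined feed F = 2435 + 84.136 = 2519.1 g/s.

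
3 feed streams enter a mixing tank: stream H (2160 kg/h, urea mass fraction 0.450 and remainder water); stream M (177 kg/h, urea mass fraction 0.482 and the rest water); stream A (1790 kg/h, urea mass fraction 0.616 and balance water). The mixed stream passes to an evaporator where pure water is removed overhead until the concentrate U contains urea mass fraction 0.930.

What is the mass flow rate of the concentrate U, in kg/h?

urea entering = 2160×0.450 + 177×0.482 + 1790×0.616 = 2160 kg/h.
All urea reports to U, so U = 2160/0.930 = 2322.5 kg/h.

2323 kg/h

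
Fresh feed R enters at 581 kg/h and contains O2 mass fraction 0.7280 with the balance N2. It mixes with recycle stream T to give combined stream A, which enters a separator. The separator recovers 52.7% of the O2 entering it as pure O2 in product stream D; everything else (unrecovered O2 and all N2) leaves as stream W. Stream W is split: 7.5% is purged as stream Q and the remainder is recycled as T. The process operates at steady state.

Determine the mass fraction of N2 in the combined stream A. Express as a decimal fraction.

0.7370

N2 enters only via R and leaves only via the purge: 581×0.272 = 0.075×(N2 in W), and the separator passes all N2, so N2 in A = N2 in W = 2107.1 kg/h.
O2 in A: m_A = 581×0.728 + (1−0.075)·(1−0.527)·m_A, so m_A = 422.97/0.5625 = 751.98 kg/h.
A = 751.98 + 2107.1 = 2859.1 kg/h.
N2 fraction in A = 2107.1/2859.1 = 0.7370.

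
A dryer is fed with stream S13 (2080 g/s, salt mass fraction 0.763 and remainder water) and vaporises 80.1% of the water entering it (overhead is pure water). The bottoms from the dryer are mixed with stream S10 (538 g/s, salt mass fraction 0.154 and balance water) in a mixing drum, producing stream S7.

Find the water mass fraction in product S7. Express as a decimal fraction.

0.249

Vapour removed = 0.801×0.237×2080 = 394.86 g/s; concentrate = 1685.1 g/s.
water reaching the mixer = 98.099 (from concentrate) + 538×0.846 = 553.25 g/s.
Product flow = 1685.1 + 538 = 2223.1 g/s; water fraction = 0.249.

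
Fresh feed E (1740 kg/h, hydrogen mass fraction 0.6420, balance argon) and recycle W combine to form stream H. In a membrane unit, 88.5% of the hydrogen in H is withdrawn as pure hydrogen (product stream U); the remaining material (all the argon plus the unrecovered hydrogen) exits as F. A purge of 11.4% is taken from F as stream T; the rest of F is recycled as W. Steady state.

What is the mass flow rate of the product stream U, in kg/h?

hydrogen in H: m_A = 1740×0.642 + (1−0.114)·(1−0.885)·m_A, so m_A = 1117.1/0.8981 = 1243.8 kg/h.
Product U = 0.885×1243.8 = 1100.8 kg/h.

1101 kg/h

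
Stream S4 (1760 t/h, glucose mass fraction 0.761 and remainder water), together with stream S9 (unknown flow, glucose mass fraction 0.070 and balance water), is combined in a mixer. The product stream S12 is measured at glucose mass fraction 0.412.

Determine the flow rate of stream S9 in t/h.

Let S9 be the unknown flow. Total out = 1760 + S9.
glucose balance: 1339.4 + 0.070·S9 = 0.412·(1760 + S9)
(0.070 − 0.412)·S9 = 0.412×1760 − 1339.4 = -614.24
S9 = -614.24 / -0.342 = 1796 t/h

1796 t/h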